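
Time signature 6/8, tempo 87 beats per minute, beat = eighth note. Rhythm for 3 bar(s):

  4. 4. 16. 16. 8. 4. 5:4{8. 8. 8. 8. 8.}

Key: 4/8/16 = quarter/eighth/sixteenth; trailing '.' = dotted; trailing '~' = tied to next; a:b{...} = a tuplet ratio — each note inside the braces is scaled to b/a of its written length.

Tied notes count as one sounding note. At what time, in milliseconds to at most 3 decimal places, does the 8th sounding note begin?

1. 0.0ms @ 0 + 2068.966ms (3)
2. 2068.966ms @ 3 + 2068.966ms (3)
3. 4137.931ms @ 6 + 517.241ms (3/4)
4. 4655.172ms @ 27/4 + 517.241ms (3/4)
5. 5172.414ms @ 15/2 + 1034.483ms (3/2)
6. 6206.897ms @ 9 + 2068.966ms (3)
7. 8275.862ms @ 12 + 827.586ms (6/5)
8. 9103.448ms @ 66/5 + 827.586ms (6/5)
9. 9931.034ms @ 72/5 + 827.586ms (6/5)
10. 10758.621ms @ 78/5 + 827.586ms (6/5)
11. 11586.207ms @ 84/5 + 827.586ms (6/5)

note 8 onset = 66/5b = 9103.448ms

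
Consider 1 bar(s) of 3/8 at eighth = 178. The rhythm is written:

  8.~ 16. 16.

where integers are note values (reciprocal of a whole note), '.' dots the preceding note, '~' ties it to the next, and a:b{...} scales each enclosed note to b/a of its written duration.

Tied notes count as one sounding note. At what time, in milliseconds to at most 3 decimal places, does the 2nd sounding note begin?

1. 0.0ms @ 0 + 758.427ms (9/4)
2. 758.427ms @ 9/4 + 252.809ms (3/4)

note 2 onset = 9/4b = 758.427ms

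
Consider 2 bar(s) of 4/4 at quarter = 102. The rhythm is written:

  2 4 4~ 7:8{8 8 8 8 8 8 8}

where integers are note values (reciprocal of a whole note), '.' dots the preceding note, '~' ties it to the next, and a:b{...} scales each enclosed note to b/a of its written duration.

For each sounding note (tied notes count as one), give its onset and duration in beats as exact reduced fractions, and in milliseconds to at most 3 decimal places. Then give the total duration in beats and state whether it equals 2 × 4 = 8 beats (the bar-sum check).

1) 0.0ms=0b +1176.471ms=2b
2) 1176.471ms=2b +588.235ms=1b
3) 1764.706ms=3b +924.37ms=11/7b
4) 2689.076ms=32/7b +336.134ms=4/7b
5) 3025.21ms=36/7b +336.134ms=4/7b
6) 3361.345ms=40/7b +336.134ms=4/7b
7) 3697.479ms=44/7b +336.134ms=4/7b
8) 4033.613ms=48/7b +336.134ms=4/7b
9) 4369.748ms=52/7b +336.134ms=4/7b
Σ=8b of 8 (102bpm 4/4) — PASS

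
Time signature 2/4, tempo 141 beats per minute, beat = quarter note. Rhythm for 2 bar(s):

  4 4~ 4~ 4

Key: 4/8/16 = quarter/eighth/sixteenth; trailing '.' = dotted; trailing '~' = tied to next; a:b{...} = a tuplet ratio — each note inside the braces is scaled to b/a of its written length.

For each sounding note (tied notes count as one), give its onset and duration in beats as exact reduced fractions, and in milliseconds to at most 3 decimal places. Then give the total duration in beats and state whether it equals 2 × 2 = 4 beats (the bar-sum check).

1) 0.0ms=0b +425.532ms=1b
2) 425.532ms=1b +1276.596ms=3b
Σ=4b of 4 (141bpm 2/4) — PASS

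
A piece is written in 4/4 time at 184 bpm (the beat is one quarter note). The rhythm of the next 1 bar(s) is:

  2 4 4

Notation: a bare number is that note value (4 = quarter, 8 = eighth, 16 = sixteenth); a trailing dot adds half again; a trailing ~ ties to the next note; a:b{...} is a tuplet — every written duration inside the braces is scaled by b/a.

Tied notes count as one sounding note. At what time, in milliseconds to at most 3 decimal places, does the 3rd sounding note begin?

1. 0.0ms @ 0 + 652.174ms (2)
2. 652.174ms @ 2 + 326.087ms (1)
3. 978.261ms @ 3 + 326.087ms (1)

note 3 onset = 3b = 978.261ms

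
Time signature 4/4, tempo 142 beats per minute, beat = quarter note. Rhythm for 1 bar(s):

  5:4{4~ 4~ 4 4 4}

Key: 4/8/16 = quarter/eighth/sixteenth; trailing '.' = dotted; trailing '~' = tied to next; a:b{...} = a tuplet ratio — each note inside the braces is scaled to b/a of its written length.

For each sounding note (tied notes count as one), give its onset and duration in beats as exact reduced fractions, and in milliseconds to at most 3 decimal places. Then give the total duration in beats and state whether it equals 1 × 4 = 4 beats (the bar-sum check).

1) 0.0ms=0b +1014.085ms=12/5b
2) 1014.085ms=12/5b +338.028ms=4/5b
3) 1352.113ms=16/5b +338.028ms=4/5b
Σ=4b of 4 (142bpm 4/4) — PASS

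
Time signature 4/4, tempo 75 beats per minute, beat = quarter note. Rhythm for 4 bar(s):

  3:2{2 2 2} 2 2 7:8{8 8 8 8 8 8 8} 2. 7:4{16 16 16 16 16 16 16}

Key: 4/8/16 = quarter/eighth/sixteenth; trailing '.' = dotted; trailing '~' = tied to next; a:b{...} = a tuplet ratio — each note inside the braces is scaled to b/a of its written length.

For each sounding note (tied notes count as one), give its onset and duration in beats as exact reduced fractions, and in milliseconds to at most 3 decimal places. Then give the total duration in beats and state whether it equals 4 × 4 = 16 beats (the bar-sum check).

1) 0.0ms=0b +1066.667ms=4/3b
2) 1066.667ms=4/3b +1066.667ms=4/3b
3) 2133.333ms=8/3b +1066.667ms=4/3b
4) 3200.0ms=4b +1600.0ms=2b
5) 4800.0ms=6b +1600.0ms=2b
6) 6400.0ms=8b +457.143ms=4/7b
7) 6857.143ms=60/7b +457.143ms=4/7b
8) 7314.286ms=64/7b +457.143ms=4/7b
9) 7771.429ms=68/7b +457.143ms=4/7b
10) 8228.571ms=72/7b +457.143ms=4/7b
11) 8685.714ms=76/7b +457.143ms=4/7b
12) 9142.857ms=80/7b +457.143ms=4/7b
13) 9600.0ms=12b +2400.0ms=3b
14) 12000.0ms=15b +114.286ms=1/7b
15) 12114.286ms=106/7b +114.286ms=1/7b
16) 12228.571ms=107/7b +114.286ms=1/7b
17) 12342.857ms=108/7b +114.286ms=1/7b
18) 12457.143ms=109/7b +114.286ms=1/7b
19) 12571.429ms=110/7b +114.286ms=1/7b
20) 12685.714ms=111/7b +114.286ms=1/7b
Σ=16b of 16 (75bpm 4/4) — PASS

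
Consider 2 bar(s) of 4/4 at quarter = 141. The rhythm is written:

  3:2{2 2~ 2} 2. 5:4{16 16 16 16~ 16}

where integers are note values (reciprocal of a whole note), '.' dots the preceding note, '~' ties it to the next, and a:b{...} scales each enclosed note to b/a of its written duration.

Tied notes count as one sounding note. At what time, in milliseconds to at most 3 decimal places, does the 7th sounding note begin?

note 7 onset = 38/5b = 3234.043ms

1. 0.0ms @ 0 + 567.376ms (4/3)
2. 567.376ms @ 4/3 + 1134.752ms (8/3)
3. 1702.128ms @ 4 + 1276.596ms (3)
4. 2978.723ms @ 7 + 85.106ms (1/5)
5. 3063.83ms @ 36/5 + 85.106ms (1/5)
6. 3148.936ms @ 37/5 + 85.106ms (1/5)
7. 3234.043ms @ 38/5 + 170.213ms (2/5)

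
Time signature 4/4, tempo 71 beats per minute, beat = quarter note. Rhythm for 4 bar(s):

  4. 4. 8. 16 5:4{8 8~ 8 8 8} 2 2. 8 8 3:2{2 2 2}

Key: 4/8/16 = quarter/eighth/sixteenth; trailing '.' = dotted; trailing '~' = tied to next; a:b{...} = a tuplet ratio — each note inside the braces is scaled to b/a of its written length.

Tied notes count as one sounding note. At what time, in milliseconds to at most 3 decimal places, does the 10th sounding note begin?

note 10 onset = 8b = 6760.563ms

1. 0.0ms @ 0 + 1267.606ms (3/2)
2. 1267.606ms @ 3/2 + 1267.606ms (3/2)
3. 2535.211ms @ 3 + 633.803ms (3/4)
4. 3169.014ms @ 15/4 + 211.268ms (1/4)
5. 3380.282ms @ 4 + 338.028ms (2/5)
6. 3718.31ms @ 22/5 + 676.056ms (4/5)
7. 4394.366ms @ 26/5 + 338.028ms (2/5)
8. 4732.394ms @ 28/5 + 338.028ms (2/5)
9. 5070.423ms @ 6 + 1690.141ms (2)
10. 6760.563ms @ 8 + 2535.211ms (3)
11. 9295.775ms @ 11 + 422.535ms (1/2)
12. 9718.31ms @ 23/2 + 422.535ms (1/2)
13. 10140.845ms @ 12 + 1126.761ms (4/3)
14. 11267.606ms @ 40/3 + 1126.761ms (4/3)
15. 12394.366ms @ 44/3 + 1126.761ms (4/3)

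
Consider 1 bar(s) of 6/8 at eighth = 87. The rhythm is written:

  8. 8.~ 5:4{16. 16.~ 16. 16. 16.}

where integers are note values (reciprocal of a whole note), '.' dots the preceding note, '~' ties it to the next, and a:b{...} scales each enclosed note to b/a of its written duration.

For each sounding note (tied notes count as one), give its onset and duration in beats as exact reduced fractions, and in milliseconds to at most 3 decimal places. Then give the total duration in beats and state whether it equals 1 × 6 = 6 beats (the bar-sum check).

1) 0.0ms=0b +1034.483ms=3/2b
2) 1034.483ms=3/2b +1448.276ms=21/10b
3) 2482.759ms=18/5b +827.586ms=6/5b
4) 3310.345ms=24/5b +413.793ms=3/5b
5) 3724.138ms=27/5b +413.793ms=3/5b
Σ=6b of 6 (87bpm 6/8) — PASS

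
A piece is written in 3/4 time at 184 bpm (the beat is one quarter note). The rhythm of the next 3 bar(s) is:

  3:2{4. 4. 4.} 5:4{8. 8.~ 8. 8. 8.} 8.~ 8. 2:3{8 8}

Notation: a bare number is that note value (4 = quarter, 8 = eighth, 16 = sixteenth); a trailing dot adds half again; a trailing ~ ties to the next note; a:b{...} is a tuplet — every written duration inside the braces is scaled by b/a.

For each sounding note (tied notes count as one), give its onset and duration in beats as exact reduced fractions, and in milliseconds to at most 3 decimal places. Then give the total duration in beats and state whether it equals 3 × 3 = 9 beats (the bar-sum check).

1) 0.0ms=0b +326.087ms=1b
2) 326.087ms=1b +326.087ms=1b
3) 652.174ms=2b +326.087ms=1b
4) 978.261ms=3b +195.652ms=3/5b
5) 1173.913ms=18/5b +391.304ms=6/5b
6) 1565.217ms=24/5b +195.652ms=3/5b
7) 1760.87ms=27/5b +195.652ms=3/5b
8) 1956.522ms=6b +489.13ms=3/2b
9) 2445.652ms=15/2b +244.565ms=3/4b
10) 2690.217ms=33/4b +244.565ms=3/4b
Σ=9b of 9 (184bpm 3/4) — PASS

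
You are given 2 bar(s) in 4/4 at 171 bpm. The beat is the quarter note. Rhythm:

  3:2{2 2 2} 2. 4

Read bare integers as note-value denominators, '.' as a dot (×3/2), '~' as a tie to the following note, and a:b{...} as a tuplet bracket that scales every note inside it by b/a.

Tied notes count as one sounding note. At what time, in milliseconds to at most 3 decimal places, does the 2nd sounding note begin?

1. 0.0ms @ 0 + 467.836ms (4/3)
2. 467.836ms @ 4/3 + 467.836ms (4/3)
3. 935.673ms @ 8/3 + 467.836ms (4/3)
4. 1403.509ms @ 4 + 1052.632ms (3)
5. 2456.14ms @ 7 + 350.877ms (1)

note 2 onset = 4/3b = 467.836ms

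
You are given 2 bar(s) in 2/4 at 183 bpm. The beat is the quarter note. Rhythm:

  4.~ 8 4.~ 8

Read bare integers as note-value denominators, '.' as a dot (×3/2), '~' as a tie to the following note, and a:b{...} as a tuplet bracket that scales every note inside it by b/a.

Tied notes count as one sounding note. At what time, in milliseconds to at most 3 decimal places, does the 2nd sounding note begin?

note 2 onset = 2b = 655.738ms

1. 0.0ms @ 0 + 655.738ms (2)
2. 655.738ms @ 2 + 655.738ms (2)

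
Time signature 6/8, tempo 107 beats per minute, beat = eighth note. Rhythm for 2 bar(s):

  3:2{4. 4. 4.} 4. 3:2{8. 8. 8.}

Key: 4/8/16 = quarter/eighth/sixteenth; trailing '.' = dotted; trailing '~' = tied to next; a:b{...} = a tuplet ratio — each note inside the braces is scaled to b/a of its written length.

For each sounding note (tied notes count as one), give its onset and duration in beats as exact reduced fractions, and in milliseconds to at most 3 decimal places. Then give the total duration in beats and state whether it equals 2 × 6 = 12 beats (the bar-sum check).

1) 0.0ms=0b +1121.495ms=2b
2) 1121.495ms=2b +1121.495ms=2b
3) 2242.991ms=4b +1121.495ms=2b
4) 3364.486ms=6b +1682.243ms=3b
5) 5046.729ms=9b +560.748ms=1b
6) 5607.477ms=10b +560.748ms=1b
7) 6168.224ms=11b +560.748ms=1b
Σ=12b of 12 (107bpm 6/8) — PASS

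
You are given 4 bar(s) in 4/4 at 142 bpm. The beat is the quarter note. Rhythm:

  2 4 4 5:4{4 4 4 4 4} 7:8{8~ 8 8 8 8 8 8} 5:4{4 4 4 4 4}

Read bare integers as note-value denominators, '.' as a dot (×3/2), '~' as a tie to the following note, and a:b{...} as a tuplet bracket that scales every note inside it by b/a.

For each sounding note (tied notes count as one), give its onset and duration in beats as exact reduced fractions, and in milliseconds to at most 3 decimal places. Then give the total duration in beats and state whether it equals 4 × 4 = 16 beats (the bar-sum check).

1) 0.0ms=0b +845.07ms=2b
2) 845.07ms=2b +422.535ms=1b
3) 1267.606ms=3b +422.535ms=1b
4) 1690.141ms=4b +338.028ms=4/5b
5) 2028.169ms=24/5b +338.028ms=4/5b
6) 2366.197ms=28/5b +338.028ms=4/5b
7) 2704.225ms=32/5b +338.028ms=4/5b
8) 3042.254ms=36/5b +338.028ms=4/5b
9) 3380.282ms=8b +482.897ms=8/7b
10) 3863.179ms=64/7b +241.449ms=4/7b
11) 4104.628ms=68/7b +241.449ms=4/7b
12) 4346.076ms=72/7b +241.449ms=4/7b
13) 4587.525ms=76/7b +241.449ms=4/7b
14) 4828.974ms=80/7b +241.449ms=4/7b
15) 5070.423ms=12b +338.028ms=4/5b
16) 5408.451ms=64/5b +338.028ms=4/5b
17) 5746.479ms=68/5b +338.028ms=4/5b
18) 6084.507ms=72/5b +338.028ms=4/5b
19) 6422.535ms=76/5b +338.028ms=4/5b
Σ=16b of 16 (142bpm 4/4) — PASS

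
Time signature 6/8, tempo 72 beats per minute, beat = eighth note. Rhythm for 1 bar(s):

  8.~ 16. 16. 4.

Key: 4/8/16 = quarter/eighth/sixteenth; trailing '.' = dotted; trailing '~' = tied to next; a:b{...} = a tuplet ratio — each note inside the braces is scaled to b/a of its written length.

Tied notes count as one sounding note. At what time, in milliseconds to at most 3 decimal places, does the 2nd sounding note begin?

1. 0.0ms @ 0 + 1875.0ms (9/4)
2. 1875.0ms @ 9/4 + 625.0ms (3/4)
3. 2500.0ms @ 3 + 2500.0ms (3)

note 2 onset = 9/4b = 1875.0ms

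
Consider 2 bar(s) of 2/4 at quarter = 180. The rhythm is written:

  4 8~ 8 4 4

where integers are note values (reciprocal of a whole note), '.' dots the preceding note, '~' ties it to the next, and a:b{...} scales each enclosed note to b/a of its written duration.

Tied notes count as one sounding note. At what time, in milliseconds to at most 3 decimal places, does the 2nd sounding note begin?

1. 0.0ms @ 0 + 333.333ms (1)
2. 333.333ms @ 1 + 333.333ms (1)
3. 666.667ms @ 2 + 333.333ms (1)
4. 1000.0ms @ 3 + 333.333ms (1)

note 2 onset = 1b = 333.333ms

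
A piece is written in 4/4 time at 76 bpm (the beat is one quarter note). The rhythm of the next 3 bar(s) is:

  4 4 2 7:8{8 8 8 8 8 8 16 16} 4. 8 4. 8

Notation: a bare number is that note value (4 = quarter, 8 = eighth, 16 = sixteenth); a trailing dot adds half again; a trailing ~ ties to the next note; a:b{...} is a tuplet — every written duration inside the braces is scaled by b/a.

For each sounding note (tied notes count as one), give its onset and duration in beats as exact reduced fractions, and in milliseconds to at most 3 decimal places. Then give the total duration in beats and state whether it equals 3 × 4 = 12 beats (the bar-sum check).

1) 0.0ms=0b +789.474ms=1b
2) 789.474ms=1b +789.474ms=1b
3) 1578.947ms=2b +1578.947ms=2b
4) 3157.895ms=4b +451.128ms=4/7b
5) 3609.023ms=32/7b +451.128ms=4/7b
6) 4060.15ms=36/7b +451.128ms=4/7b
7) 4511.278ms=40/7b +451.128ms=4/7b
8) 4962.406ms=44/7b +451.128ms=4/7b
9) 5413.534ms=48/7b +451.128ms=4/7b
10) 5864.662ms=52/7b +225.564ms=2/7b
11) 6090.226ms=54/7b +225.564ms=2/7b
12) 6315.789ms=8b +1184.211ms=3/2b
13) 7500.0ms=19/2b +394.737ms=1/2b
14) 7894.737ms=10b +1184.211ms=3/2b
15) 9078.947ms=23/2b +394.737ms=1/2b
Σ=12b of 12 (76bpm 4/4) — PASS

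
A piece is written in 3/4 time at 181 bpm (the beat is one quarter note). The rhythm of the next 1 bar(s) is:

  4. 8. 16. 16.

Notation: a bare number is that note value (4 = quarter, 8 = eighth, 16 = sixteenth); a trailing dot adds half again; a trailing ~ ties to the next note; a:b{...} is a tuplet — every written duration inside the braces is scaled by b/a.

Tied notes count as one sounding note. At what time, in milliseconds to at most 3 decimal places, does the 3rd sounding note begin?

1. 0.0ms @ 0 + 497.238ms (3/2)
2. 497.238ms @ 3/2 + 248.619ms (3/4)
3. 745.856ms @ 9/4 + 124.309ms (3/8)
4. 870.166ms @ 21/8 + 124.309ms (3/8)

note 3 onset = 9/4b = 745.856ms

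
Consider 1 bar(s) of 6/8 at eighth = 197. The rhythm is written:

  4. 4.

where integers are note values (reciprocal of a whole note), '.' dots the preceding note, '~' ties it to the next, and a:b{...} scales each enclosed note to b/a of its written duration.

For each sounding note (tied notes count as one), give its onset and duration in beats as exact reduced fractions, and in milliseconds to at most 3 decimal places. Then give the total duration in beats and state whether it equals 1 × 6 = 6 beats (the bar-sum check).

1) 0.0ms=0b +913.706ms=3b
2) 913.706ms=3b +913.706ms=3b
Σ=6b of 6 (197bpm 6/8) — PASS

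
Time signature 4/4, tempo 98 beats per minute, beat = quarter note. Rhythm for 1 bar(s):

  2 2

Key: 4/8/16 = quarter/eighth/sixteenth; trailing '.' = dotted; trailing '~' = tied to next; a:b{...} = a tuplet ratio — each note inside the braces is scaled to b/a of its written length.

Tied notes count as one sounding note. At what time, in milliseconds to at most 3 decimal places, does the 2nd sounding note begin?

1. 0.0ms @ 0 + 1224.49ms (2)
2. 1224.49ms @ 2 + 1224.49ms (2)

note 2 onset = 2b = 1224.49ms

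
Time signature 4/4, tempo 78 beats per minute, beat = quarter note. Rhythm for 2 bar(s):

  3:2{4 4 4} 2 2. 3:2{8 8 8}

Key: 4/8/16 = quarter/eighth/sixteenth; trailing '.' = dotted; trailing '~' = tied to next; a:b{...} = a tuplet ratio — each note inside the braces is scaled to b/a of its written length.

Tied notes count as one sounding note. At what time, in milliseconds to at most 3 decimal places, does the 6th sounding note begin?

note 6 onset = 7b = 5384.615ms

1. 0.0ms @ 0 + 512.821ms (2/3)
2. 512.821ms @ 2/3 + 512.821ms (2/3)
3. 1025.641ms @ 4/3 + 512.821ms (2/3)
4. 1538.462ms @ 2 + 1538.462ms (2)
5. 3076.923ms @ 4 + 2307.692ms (3)
6. 5384.615ms @ 7 + 256.41ms (1/3)
7. 5641.026ms @ 22/3 + 256.41ms (1/3)
8. 5897.436ms @ 23/3 + 256.41ms (1/3)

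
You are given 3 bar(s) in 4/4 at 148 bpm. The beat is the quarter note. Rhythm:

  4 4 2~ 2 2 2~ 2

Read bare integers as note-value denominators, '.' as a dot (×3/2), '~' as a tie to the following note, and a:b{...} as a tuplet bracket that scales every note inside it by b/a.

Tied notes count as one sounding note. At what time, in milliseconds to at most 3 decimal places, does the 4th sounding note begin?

note 4 onset = 6b = 2432.432ms

1. 0.0ms @ 0 + 405.405ms (1)
2. 405.405ms @ 1 + 405.405ms (1)
3. 810.811ms @ 2 + 1621.622ms (4)
4. 2432.432ms @ 6 + 810.811ms (2)
5. 3243.243ms @ 8 + 1621.622ms (4)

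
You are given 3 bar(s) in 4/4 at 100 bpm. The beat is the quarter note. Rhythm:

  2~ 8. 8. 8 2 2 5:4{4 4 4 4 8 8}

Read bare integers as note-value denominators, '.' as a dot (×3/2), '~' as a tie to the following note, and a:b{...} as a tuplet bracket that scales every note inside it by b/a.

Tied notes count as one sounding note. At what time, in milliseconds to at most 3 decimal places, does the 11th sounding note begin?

1. 0.0ms @ 0 + 1650.0ms (11/4)
2. 1650.0ms @ 11/4 + 450.0ms (3/4)
3. 2100.0ms @ 7/2 + 300.0ms (1/2)
4. 2400.0ms @ 4 + 1200.0ms (2)
5. 3600.0ms @ 6 + 1200.0ms (2)
6. 4800.0ms @ 8 + 480.0ms (4/5)
7. 5280.0ms @ 44/5 + 480.0ms (4/5)
8. 5760.0ms @ 48/5 + 480.0ms (4/5)
9. 6240.0ms @ 52/5 + 480.0ms (4/5)
10. 6720.0ms @ 56/5 + 240.0ms (2/5)
11. 6960.0ms @ 58/5 + 240.0ms (2/5)

note 11 onset = 58/5b = 6960.0ms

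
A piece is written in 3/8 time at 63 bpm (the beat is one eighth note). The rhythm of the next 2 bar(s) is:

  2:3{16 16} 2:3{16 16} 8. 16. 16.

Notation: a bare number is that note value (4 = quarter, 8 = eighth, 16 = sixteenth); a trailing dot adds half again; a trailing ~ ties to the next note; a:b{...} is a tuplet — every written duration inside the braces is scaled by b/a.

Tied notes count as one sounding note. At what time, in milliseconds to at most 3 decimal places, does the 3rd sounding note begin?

note 3 onset = 3/2b = 1428.571ms

1. 0.0ms @ 0 + 714.286ms (3/4)
2. 714.286ms @ 3/4 + 714.286ms (3/4)
3. 1428.571ms @ 3/2 + 714.286ms (3/4)
4. 2142.857ms @ 9/4 + 714.286ms (3/4)
5. 2857.143ms @ 3 + 1428.571ms (3/2)
6. 4285.714ms @ 9/2 + 714.286ms (3/4)
7. 5000.0ms @ 21/4 + 714.286ms (3/4)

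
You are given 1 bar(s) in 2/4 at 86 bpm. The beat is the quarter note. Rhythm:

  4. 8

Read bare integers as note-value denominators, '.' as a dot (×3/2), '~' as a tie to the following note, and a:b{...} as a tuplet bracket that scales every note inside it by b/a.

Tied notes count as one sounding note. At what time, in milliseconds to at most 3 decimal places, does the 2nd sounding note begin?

1. 0.0ms @ 0 + 1046.512ms (3/2)
2. 1046.512ms @ 3/2 + 348.837ms (1/2)

note 2 onset = 3/2b = 1046.512ms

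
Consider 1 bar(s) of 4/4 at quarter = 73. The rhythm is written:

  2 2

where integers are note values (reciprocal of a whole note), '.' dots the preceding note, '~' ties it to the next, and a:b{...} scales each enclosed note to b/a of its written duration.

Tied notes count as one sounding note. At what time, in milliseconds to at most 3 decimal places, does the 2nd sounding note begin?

note 2 onset = 2b = 1643.836ms

1. 0.0ms @ 0 + 1643.836ms (2)
2. 1643.836ms @ 2 + 1643.836ms (2)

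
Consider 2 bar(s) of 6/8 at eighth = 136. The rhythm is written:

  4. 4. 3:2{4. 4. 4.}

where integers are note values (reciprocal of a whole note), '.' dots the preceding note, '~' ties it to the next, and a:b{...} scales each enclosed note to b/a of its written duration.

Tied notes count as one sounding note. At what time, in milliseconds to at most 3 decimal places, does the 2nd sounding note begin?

1. 0.0ms @ 0 + 1323.529ms (3)
2. 1323.529ms @ 3 + 1323.529ms (3)
3. 2647.059ms @ 6 + 882.353ms (2)
4. 3529.412ms @ 8 + 882.353ms (2)
5. 4411.765ms @ 10 + 882.353ms (2)

note 2 onset = 3b = 1323.529ms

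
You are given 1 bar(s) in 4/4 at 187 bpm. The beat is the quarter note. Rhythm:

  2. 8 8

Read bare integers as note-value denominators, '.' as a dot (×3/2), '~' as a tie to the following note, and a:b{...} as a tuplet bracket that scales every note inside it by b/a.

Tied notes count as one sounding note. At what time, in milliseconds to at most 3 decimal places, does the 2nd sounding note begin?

note 2 onset = 3b = 962.567ms

1. 0.0ms @ 0 + 962.567ms (3)
2. 962.567ms @ 3 + 160.428ms (1/2)
3. 1122.995ms @ 7/2 + 160.428ms (1/2)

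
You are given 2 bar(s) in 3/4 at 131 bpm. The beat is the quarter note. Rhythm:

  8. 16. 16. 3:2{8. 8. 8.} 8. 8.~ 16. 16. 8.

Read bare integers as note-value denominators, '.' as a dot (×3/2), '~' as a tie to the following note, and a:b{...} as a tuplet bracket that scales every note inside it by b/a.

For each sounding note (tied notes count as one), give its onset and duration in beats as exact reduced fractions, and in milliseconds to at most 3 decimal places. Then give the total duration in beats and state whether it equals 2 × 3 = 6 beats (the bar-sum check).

1) 0.0ms=0b +343.511ms=3/4b
2) 343.511ms=3/4b +171.756ms=3/8b
3) 515.267ms=9/8b +171.756ms=3/8b
4) 687.023ms=3/2b +229.008ms=1/2b
5) 916.031ms=2b +229.008ms=1/2b
6) 1145.038ms=5/2b +229.008ms=1/2b
7) 1374.046ms=3b +343.511ms=3/4b
8) 1717.557ms=15/4b +515.267ms=9/8b
9) 2232.824ms=39/8b +171.756ms=3/8b
10) 2404.58ms=21/4b +343.511ms=3/4b
Σ=6b of 6 (131bpm 3/4) — PASS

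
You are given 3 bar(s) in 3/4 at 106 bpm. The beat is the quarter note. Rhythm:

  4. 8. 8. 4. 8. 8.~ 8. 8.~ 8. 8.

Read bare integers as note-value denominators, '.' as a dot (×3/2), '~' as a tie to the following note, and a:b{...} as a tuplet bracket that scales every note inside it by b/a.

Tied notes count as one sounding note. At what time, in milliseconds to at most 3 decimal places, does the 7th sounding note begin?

note 7 onset = 27/4b = 3820.755ms

1. 0.0ms @ 0 + 849.057ms (3/2)
2. 849.057ms @ 3/2 + 424.528ms (3/4)
3. 1273.585ms @ 9/4 + 424.528ms (3/4)
4. 1698.113ms @ 3 + 849.057ms (3/2)
5. 2547.17ms @ 9/2 + 424.528ms (3/4)
6. 2971.698ms @ 21/4 + 849.057ms (3/2)
7. 3820.755ms @ 27/4 + 849.057ms (3/2)
8. 4669.811ms @ 33/4 + 424.528ms (3/4)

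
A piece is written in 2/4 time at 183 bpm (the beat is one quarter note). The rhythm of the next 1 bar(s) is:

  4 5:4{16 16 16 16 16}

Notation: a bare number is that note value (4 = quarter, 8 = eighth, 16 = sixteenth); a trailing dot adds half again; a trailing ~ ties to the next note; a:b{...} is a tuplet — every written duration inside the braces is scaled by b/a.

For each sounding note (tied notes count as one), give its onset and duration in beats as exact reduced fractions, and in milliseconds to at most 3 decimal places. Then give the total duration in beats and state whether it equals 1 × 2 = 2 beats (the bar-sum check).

1) 0.0ms=0b +327.869ms=1b
2) 327.869ms=1b +65.574ms=1/5b
3) 393.443ms=6/5b +65.574ms=1/5b
4) 459.016ms=7/5b +65.574ms=1/5b
5) 524.59ms=8/5b +65.574ms=1/5b
6) 590.164ms=9/5b +65.574ms=1/5b
Σ=2b of 2 (183bpm 2/4) — PASS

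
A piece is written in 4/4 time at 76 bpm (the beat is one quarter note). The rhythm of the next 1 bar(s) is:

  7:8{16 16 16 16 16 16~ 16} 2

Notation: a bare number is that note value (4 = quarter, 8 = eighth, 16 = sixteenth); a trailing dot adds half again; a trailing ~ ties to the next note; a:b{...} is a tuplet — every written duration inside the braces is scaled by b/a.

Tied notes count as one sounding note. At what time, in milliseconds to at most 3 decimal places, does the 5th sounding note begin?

note 5 onset = 8/7b = 902.256ms

1. 0.0ms @ 0 + 225.564ms (2/7)
2. 225.564ms @ 2/7 + 225.564ms (2/7)
3. 451.128ms @ 4/7 + 225.564ms (2/7)
4. 676.692ms @ 6/7 + 225.564ms (2/7)
5. 902.256ms @ 8/7 + 225.564ms (2/7)
6. 1127.82ms @ 10/7 + 451.128ms (4/7)
7. 1578.947ms @ 2 + 1578.947ms (2)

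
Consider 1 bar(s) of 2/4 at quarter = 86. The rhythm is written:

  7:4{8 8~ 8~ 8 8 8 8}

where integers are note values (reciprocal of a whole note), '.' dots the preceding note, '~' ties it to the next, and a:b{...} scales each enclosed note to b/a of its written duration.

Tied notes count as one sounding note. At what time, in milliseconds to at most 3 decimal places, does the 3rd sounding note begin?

note 3 onset = 8/7b = 797.342ms

1. 0.0ms @ 0 + 199.336ms (2/7)
2. 199.336ms @ 2/7 + 598.007ms (6/7)
3. 797.342ms @ 8/7 + 199.336ms (2/7)
4. 996.678ms @ 10/7 + 199.336ms (2/7)
5. 1196.013ms @ 12/7 + 199.336ms (2/7)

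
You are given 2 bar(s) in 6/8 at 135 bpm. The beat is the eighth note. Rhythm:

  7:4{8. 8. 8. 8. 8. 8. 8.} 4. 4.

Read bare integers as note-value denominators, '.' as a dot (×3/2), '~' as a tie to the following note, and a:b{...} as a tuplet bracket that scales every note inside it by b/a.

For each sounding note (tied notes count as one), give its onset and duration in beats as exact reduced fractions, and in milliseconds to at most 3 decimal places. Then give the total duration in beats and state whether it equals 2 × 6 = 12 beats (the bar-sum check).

1) 0.0ms=0b +380.952ms=6/7b
2) 380.952ms=6/7b +380.952ms=6/7b
3) 761.905ms=12/7b +380.952ms=6/7b
4) 1142.857ms=18/7b +380.952ms=6/7b
5) 1523.81ms=24/7b +380.952ms=6/7b
6) 1904.762ms=30/7b +380.952ms=6/7b
7) 2285.714ms=36/7b +380.952ms=6/7b
8) 2666.667ms=6b +1333.333ms=3b
9) 4000.0ms=9b +1333.333ms=3b
Σ=12b of 12 (135bpm 6/8) — PASS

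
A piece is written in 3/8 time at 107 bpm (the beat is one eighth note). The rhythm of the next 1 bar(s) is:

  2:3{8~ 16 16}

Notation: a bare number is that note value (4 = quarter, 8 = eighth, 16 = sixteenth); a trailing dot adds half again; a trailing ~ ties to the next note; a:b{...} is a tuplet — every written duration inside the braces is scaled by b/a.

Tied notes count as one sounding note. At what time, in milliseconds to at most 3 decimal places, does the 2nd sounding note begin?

1. 0.0ms @ 0 + 1261.682ms (9/4)
2. 1261.682ms @ 9/4 + 420.561ms (3/4)

note 2 onset = 9/4b = 1261.682ms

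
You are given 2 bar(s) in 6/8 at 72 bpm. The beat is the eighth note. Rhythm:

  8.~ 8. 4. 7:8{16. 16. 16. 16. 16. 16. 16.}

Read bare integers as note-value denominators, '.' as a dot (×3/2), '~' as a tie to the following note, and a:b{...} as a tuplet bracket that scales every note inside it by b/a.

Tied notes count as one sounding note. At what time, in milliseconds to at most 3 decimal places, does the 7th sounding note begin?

note 7 onset = 66/7b = 7857.143ms

1. 0.0ms @ 0 + 2500.0ms (3)
2. 2500.0ms @ 3 + 2500.0ms (3)
3. 5000.0ms @ 6 + 714.286ms (6/7)
4. 5714.286ms @ 48/7 + 714.286ms (6/7)
5. 6428.571ms @ 54/7 + 714.286ms (6/7)
6. 7142.857ms @ 60/7 + 714.286ms (6/7)
7. 7857.143ms @ 66/7 + 714.286ms (6/7)
8. 8571.429ms @ 72/7 + 714.286ms (6/7)
9. 9285.714ms @ 78/7 + 714.286ms (6/7)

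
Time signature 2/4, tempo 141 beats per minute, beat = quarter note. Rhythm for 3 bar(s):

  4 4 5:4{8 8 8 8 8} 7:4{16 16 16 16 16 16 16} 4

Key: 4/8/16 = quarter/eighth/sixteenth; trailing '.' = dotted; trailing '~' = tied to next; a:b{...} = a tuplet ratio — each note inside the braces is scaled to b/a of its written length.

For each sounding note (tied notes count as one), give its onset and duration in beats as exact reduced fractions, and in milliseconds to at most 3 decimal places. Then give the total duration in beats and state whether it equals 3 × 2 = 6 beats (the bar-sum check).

1) 0.0ms=0b +425.532ms=1b
2) 425.532ms=1b +425.532ms=1b
3) 851.064ms=2b +170.213ms=2/5b
4) 1021.277ms=12/5b +170.213ms=2/5b
5) 1191.489ms=14/5b +170.213ms=2/5b
6) 1361.702ms=16/5b +170.213ms=2/5b
7) 1531.915ms=18/5b +170.213ms=2/5b
8) 1702.128ms=4b +60.79ms=1/7b
9) 1762.918ms=29/7b +60.79ms=1/7b
10) 1823.708ms=30/7b +60.79ms=1/7b
11) 1884.498ms=31/7b +60.79ms=1/7b
12) 1945.289ms=32/7b +60.79ms=1/7b
13) 2006.079ms=33/7b +60.79ms=1/7b
14) 2066.869ms=34/7b +60.79ms=1/7b
15) 2127.66ms=5b +425.532ms=1b
Σ=6b of 6 (141bpm 2/4) — PASS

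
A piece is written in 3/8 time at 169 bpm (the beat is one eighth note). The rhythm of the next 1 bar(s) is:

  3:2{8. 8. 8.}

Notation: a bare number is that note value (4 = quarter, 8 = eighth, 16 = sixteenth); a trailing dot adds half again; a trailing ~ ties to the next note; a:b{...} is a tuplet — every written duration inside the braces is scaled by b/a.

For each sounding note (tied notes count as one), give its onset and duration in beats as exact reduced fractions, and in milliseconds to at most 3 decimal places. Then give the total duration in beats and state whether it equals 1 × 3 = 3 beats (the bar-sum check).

1) 0.0ms=0b +355.03ms=1b
2) 355.03ms=1b +355.03ms=1b
3) 710.059ms=2b +355.03ms=1b
Σ=3b of 3 (169bpm 3/8) — PASS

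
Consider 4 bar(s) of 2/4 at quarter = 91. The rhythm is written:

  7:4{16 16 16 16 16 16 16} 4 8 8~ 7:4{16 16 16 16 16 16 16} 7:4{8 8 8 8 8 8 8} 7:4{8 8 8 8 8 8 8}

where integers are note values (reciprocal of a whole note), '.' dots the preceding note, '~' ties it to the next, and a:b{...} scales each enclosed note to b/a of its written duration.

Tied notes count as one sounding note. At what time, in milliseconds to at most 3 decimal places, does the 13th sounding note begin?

1. 0.0ms @ 0 + 94.192ms (1/7)
2. 94.192ms @ 1/7 + 94.192ms (1/7)
3. 188.383ms @ 2/7 + 94.192ms (1/7)
4. 282.575ms @ 3/7 + 94.192ms (1/7)
5. 376.766ms @ 4/7 + 94.192ms (1/7)
6. 470.958ms @ 5/7 + 94.192ms (1/7)
7. 565.149ms @ 6/7 + 94.192ms (1/7)
8. 659.341ms @ 1 + 659.341ms (1)
9. 1318.681ms @ 2 + 329.67ms (1/2)
10. 1648.352ms @ 5/2 + 423.862ms (9/14)
11. 2072.214ms @ 22/7 + 94.192ms (1/7)
12. 2166.405ms @ 23/7 + 94.192ms (1/7)
13. 2260.597ms @ 24/7 + 94.192ms (1/7)
14. 2354.788ms @ 25/7 + 94.192ms (1/7)
15. 2448.98ms @ 26/7 + 94.192ms (1/7)
16. 2543.171ms @ 27/7 + 94.192ms (1/7)
17. 2637.363ms @ 4 + 188.383ms (2/7)
18. 2825.746ms @ 30/7 + 188.383ms (2/7)
19. 3014.129ms @ 32/7 + 188.383ms (2/7)
20. 3202.512ms @ 34/7 + 188.383ms (2/7)
21. 3390.895ms @ 36/7 + 188.383ms (2/7)
22. 3579.278ms @ 38/7 + 188.383ms (2/7)
23. 3767.661ms @ 40/7 + 188.383ms (2/7)
24. 3956.044ms @ 6 + 188.383ms (2/7)
25. 4144.427ms @ 44/7 + 188.383ms (2/7)
26. 4332.81ms @ 46/7 + 188.383ms (2/7)
27. 4521.193ms @ 48/7 + 188.383ms (2/7)
28. 4709.576ms @ 50/7 + 188.383ms (2/7)
29. 4897.959ms @ 52/7 + 188.383ms (2/7)
30. 5086.342ms @ 54/7 + 188.383ms (2/7)

note 13 onset = 24/7b = 2260.597ms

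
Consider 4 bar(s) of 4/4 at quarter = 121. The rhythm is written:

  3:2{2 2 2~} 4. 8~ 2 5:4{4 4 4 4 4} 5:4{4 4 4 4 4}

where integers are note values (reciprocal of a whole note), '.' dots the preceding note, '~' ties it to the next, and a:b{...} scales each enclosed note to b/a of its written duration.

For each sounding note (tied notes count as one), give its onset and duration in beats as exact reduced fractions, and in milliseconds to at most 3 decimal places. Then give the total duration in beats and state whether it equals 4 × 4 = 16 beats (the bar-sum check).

1) 0.0ms=0b +661.157ms=4/3b
2) 661.157ms=4/3b +661.157ms=4/3b
3) 1322.314ms=8/3b +1404.959ms=17/6b
4) 2727.273ms=11/2b +1239.669ms=5/2b
5) 3966.942ms=8b +396.694ms=4/5b
6) 4363.636ms=44/5b +396.694ms=4/5b
7) 4760.331ms=48/5b +396.694ms=4/5b
8) 5157.025ms=52/5b +396.694ms=4/5b
9) 5553.719ms=56/5b +396.694ms=4/5b
10) 5950.413ms=12b +396.694ms=4/5b
11) 6347.107ms=64/5b +396.694ms=4/5b
12) 6743.802ms=68/5b +396.694ms=4/5b
13) 7140.496ms=72/5b +396.694ms=4/5b
14) 7537.19ms=76/5b +396.694ms=4/5b
Σ=16b of 16 (121bpm 4/4) — PASS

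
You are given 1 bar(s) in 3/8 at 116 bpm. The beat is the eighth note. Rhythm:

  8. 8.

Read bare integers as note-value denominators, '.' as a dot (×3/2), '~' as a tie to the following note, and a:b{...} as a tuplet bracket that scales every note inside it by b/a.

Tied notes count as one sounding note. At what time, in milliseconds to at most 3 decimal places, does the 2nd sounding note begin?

note 2 onset = 3/2b = 775.862ms

1. 0.0ms @ 0 + 775.862ms (3/2)
2. 775.862ms @ 3/2 + 775.862ms (3/2)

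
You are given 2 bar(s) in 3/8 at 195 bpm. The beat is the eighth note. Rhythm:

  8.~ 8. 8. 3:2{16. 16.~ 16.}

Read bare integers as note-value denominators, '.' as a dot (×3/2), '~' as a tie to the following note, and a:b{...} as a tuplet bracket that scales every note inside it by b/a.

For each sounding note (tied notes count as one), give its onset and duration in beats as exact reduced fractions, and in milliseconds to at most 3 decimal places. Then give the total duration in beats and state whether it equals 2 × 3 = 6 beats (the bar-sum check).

1) 0.0ms=0b +923.077ms=3b
2) 923.077ms=3b +461.538ms=3/2b
3) 1384.615ms=9/2b +153.846ms=1/2b
4) 1538.462ms=5b +307.692ms=1b
Σ=6b of 6 (195bpm 3/8) — PASS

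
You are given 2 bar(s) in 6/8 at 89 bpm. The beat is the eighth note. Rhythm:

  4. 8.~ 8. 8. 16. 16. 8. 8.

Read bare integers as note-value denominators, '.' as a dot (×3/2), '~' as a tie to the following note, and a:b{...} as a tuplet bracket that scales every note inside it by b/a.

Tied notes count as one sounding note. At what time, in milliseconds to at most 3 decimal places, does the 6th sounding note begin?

note 6 onset = 9b = 6067.416ms

1. 0.0ms @ 0 + 2022.472ms (3)
2. 2022.472ms @ 3 + 2022.472ms (3)
3. 4044.944ms @ 6 + 1011.236ms (3/2)
4. 5056.18ms @ 15/2 + 505.618ms (3/4)
5. 5561.798ms @ 33/4 + 505.618ms (3/4)
6. 6067.416ms @ 9 + 1011.236ms (3/2)
7. 7078.652ms @ 21/2 + 1011.236ms (3/2)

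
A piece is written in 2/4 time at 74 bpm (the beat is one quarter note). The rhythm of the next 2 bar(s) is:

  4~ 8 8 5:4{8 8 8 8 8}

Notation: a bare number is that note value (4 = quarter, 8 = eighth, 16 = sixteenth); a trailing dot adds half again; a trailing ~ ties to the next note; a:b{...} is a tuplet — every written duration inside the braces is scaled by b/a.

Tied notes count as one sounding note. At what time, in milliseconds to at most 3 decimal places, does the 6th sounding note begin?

note 6 onset = 16/5b = 2594.595ms

1. 0.0ms @ 0 + 1216.216ms (3/2)
2. 1216.216ms @ 3/2 + 405.405ms (1/2)
3. 1621.622ms @ 2 + 324.324ms (2/5)
4. 1945.946ms @ 12/5 + 324.324ms (2/5)
5. 2270.27ms @ 14/5 + 324.324ms (2/5)
6. 2594.595ms @ 16/5 + 324.324ms (2/5)
7. 2918.919ms @ 18/5 + 324.324ms (2/5)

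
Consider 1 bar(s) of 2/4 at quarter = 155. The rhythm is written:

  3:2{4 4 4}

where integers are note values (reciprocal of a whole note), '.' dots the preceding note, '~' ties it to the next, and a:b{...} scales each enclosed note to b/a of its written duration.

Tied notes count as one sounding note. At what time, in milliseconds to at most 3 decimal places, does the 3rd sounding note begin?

note 3 onset = 4/3b = 516.129ms

1. 0.0ms @ 0 + 258.065ms (2/3)
2. 258.065ms @ 2/3 + 258.065ms (2/3)
3. 516.129ms @ 4/3 + 258.065ms (2/3)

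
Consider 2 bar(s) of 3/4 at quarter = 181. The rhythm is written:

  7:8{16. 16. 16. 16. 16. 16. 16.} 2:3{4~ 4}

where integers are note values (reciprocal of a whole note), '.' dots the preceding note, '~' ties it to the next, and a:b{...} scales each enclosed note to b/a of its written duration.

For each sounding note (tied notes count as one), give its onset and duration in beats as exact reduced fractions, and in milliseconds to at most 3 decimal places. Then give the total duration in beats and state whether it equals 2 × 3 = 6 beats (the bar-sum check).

1) 0.0ms=0b +142.068ms=3/7b
2) 142.068ms=3/7b +142.068ms=3/7b
3) 284.136ms=6/7b +142.068ms=3/7b
4) 426.204ms=9/7b +142.068ms=3/7b
5) 568.272ms=12/7b +142.068ms=3/7b
6) 710.339ms=15/7b +142.068ms=3/7b
7) 852.407ms=18/7b +142.068ms=3/7b
8) 994.475ms=3b +994.475ms=3b
Σ=6b of 6 (181bpm 3/4) — PASS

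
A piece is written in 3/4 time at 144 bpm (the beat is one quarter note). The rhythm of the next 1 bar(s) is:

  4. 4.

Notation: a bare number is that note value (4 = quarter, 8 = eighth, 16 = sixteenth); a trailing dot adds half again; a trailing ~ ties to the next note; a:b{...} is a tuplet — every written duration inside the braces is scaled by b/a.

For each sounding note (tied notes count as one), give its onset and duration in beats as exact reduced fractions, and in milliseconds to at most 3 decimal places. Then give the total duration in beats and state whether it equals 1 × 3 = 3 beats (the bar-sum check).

1) 0.0ms=0b +625.0ms=3/2b
2) 625.0ms=3/2b +625.0ms=3/2b
Σ=3b of 3 (144bpm 3/4) — PASS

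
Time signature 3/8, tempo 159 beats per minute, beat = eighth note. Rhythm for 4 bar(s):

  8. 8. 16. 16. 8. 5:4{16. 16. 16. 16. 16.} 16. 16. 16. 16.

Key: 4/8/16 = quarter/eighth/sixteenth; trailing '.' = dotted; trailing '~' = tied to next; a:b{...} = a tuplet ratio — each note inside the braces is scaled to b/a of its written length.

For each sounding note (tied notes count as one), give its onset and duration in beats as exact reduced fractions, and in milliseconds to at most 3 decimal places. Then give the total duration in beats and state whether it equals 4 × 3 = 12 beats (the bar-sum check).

1) 0.0ms=0b +566.038ms=3/2b
2) 566.038ms=3/2b +566.038ms=3/2b
3) 1132.075ms=3b +283.019ms=3/4b
4) 1415.094ms=15/4b +283.019ms=3/4b
5) 1698.113ms=9/2b +566.038ms=3/2b
6) 2264.151ms=6b +226.415ms=3/5b
7) 2490.566ms=33/5b +226.415ms=3/5b
8) 2716.981ms=36/5b +226.415ms=3/5b
9) 2943.396ms=39/5b +226.415ms=3/5b
10) 3169.811ms=42/5b +226.415ms=3/5b
11) 3396.226ms=9b +283.019ms=3/4b
12) 3679.245ms=39/4b +283.019ms=3/4b
13) 3962.264ms=21/2b +283.019ms=3/4b
14) 4245.283ms=45/4b +283.019ms=3/4b
Σ=12b of 12 (159bpm 3/8) — PASS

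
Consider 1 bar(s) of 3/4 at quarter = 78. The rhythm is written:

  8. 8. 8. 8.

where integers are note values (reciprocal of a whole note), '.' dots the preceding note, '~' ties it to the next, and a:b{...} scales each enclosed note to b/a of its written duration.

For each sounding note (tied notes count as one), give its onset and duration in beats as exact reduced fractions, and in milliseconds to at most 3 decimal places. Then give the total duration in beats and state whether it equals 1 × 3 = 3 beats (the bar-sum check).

1) 0.0ms=0b +576.923ms=3/4b
2) 576.923ms=3/4b +576.923ms=3/4b
3) 1153.846ms=3/2b +576.923ms=3/4b
4) 1730.769ms=9/4b +576.923ms=3/4b
Σ=3b of 3 (78bpm 3/4) — PASS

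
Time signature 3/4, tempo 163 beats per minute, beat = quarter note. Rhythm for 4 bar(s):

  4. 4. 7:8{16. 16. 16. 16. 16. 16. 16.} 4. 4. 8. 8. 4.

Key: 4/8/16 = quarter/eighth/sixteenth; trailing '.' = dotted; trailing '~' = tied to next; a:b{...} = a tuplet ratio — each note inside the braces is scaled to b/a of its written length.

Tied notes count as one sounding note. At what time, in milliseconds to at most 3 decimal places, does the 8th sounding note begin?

note 8 onset = 36/7b = 1893.076ms

1. 0.0ms @ 0 + 552.147ms (3/2)
2. 552.147ms @ 3/2 + 552.147ms (3/2)
3. 1104.294ms @ 3 + 157.756ms (3/7)
4. 1262.051ms @ 24/7 + 157.756ms (3/7)
5. 1419.807ms @ 27/7 + 157.756ms (3/7)
6. 1577.564ms @ 30/7 + 157.756ms (3/7)
7. 1735.32ms @ 33/7 + 157.756ms (3/7)
8. 1893.076ms @ 36/7 + 157.756ms (3/7)
9. 2050.833ms @ 39/7 + 157.756ms (3/7)
10. 2208.589ms @ 6 + 552.147ms (3/2)
11. 2760.736ms @ 15/2 + 552.147ms (3/2)
12. 3312.883ms @ 9 + 276.074ms (3/4)
13. 3588.957ms @ 39/4 + 276.074ms (3/4)
14. 3865.031ms @ 21/2 + 552.147ms (3/2)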